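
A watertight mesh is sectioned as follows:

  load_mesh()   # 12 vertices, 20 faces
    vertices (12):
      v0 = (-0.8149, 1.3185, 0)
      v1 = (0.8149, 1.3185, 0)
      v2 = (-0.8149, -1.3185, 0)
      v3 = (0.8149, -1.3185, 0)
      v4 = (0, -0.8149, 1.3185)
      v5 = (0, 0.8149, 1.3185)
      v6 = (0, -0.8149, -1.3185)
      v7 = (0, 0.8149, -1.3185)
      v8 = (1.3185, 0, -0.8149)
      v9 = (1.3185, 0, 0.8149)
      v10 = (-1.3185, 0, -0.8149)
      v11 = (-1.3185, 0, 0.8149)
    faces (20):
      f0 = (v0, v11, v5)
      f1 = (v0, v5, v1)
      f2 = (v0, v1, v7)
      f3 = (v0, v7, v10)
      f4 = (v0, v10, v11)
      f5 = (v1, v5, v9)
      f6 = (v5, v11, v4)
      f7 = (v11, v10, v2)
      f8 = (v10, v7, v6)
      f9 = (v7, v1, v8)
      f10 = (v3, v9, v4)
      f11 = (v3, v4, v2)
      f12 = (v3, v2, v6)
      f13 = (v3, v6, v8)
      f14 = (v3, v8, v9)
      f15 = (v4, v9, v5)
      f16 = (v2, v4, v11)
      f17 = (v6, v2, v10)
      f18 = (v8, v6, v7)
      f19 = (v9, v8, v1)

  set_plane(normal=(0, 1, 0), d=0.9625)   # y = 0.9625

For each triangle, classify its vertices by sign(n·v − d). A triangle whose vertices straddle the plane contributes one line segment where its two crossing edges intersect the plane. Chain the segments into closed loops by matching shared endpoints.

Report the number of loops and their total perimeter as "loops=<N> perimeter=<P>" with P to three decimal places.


loops=1 perimeter=5.863

Straddling triangles (8 of 20):
  (v0,v11,v5) [+--] → (-0.950874, 0.9625, 0.220026)–(-0.238839, 0.9625, 0.932061)  len=1.0070
  (v0,v5,v1) [+-+] → (-0.238839, 0.9625, 0.932061)–(0.238839, 0.9625, 0.932061)  len=0.4777
  (v0,v1,v7) [++-] → (0.238839, 0.9625, -0.932061)–(-0.238839, 0.9625, -0.932061)  len=0.4777
  (v0,v7,v10) [+--] → (-0.238839, 0.9625, -0.932061)–(-0.950874, 0.9625, -0.220026)  len=1.0070
  (v0,v10,v11) [+--] → (-0.950874, 0.9625, -0.220026)–(-0.950874, 0.9625, 0.220026)  len=0.4401
  (v1,v5,v9) [+--] → (0.238839, 0.9625, 0.932061)–(0.950874, 0.9625, 0.220026)  len=1.0070
  (v7,v1,v8) [-+-] → (0.238839, 0.9625, -0.932061)–(0.950874, 0.9625, -0.220026)  len=1.0070
  (v9,v8,v1) [--+] → (0.950874, 0.9625, -0.220026)–(0.950874, 0.9625, 0.220026)  len=0.4401

Chained into 1 loop(s):
  loop 1: 8 segments, perimeter = 5.8633
Total perimeter = 5.863


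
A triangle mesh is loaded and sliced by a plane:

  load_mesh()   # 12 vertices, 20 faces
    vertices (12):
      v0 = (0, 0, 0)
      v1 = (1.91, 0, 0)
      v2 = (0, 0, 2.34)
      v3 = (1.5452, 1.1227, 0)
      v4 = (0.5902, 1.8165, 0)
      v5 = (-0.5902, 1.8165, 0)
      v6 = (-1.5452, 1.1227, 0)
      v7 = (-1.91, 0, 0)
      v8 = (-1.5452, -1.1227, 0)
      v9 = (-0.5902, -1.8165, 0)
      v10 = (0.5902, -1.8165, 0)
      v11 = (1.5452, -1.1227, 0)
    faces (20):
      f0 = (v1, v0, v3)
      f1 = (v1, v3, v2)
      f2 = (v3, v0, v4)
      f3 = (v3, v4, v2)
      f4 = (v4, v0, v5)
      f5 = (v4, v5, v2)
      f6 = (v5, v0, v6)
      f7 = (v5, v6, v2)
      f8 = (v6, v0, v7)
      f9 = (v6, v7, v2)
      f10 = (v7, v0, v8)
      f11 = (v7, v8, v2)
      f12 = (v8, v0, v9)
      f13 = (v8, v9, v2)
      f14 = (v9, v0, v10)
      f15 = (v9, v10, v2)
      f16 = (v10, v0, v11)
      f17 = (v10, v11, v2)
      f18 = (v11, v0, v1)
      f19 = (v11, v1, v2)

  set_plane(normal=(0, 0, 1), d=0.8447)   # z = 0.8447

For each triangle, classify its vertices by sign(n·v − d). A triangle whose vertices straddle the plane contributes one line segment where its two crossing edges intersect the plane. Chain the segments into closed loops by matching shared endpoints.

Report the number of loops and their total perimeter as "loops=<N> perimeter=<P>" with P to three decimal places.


loops=1 perimeter=7.543

Straddling triangles (10 of 20):
  (v1,v3,v2) [--+] → (0.987409, 0.717424, 0.8447)–(1.22052, 0, 0.8447)  len=0.7543
  (v3,v4,v2) [--+] → (0.377148, 1.16077, 0.8447)–(0.987409, 0.717424, 0.8447)  len=0.7543
  (v4,v5,v2) [--+] → (-0.377148, 1.16077, 0.8447)–(0.377148, 1.16077, 0.8447)  len=0.7543
  (v5,v6,v2) [--+] → (-0.987409, 0.717424, 0.8447)–(-0.377148, 1.16077, 0.8447)  len=0.7543
  (v6,v7,v2) [--+] → (-1.22052, 0, 0.8447)–(-0.987409, 0.717424, 0.8447)  len=0.7543
  (v7,v8,v2) [--+] → (-0.987409, -0.717424, 0.8447)–(-1.22052, 0, 0.8447)  len=0.7543
  (v8,v9,v2) [--+] → (-0.377148, -1.16077, 0.8447)–(-0.987409, -0.717424, 0.8447)  len=0.7543
  (v9,v10,v2) [--+] → (0.377148, -1.16077, 0.8447)–(-0.377148, -1.16077, 0.8447)  len=0.7543
  (v10,v11,v2) [--+] → (0.987409, -0.717424, 0.8447)–(0.377148, -1.16077, 0.8447)  len=0.7543
  (v11,v1,v2) [--+] → (1.22052, 0, 0.8447)–(0.987409, -0.717424, 0.8447)  len=0.7543

Chained into 1 loop(s):
  loop 1: 10 segments, perimeter = 7.5432
Total perimeter = 7.543


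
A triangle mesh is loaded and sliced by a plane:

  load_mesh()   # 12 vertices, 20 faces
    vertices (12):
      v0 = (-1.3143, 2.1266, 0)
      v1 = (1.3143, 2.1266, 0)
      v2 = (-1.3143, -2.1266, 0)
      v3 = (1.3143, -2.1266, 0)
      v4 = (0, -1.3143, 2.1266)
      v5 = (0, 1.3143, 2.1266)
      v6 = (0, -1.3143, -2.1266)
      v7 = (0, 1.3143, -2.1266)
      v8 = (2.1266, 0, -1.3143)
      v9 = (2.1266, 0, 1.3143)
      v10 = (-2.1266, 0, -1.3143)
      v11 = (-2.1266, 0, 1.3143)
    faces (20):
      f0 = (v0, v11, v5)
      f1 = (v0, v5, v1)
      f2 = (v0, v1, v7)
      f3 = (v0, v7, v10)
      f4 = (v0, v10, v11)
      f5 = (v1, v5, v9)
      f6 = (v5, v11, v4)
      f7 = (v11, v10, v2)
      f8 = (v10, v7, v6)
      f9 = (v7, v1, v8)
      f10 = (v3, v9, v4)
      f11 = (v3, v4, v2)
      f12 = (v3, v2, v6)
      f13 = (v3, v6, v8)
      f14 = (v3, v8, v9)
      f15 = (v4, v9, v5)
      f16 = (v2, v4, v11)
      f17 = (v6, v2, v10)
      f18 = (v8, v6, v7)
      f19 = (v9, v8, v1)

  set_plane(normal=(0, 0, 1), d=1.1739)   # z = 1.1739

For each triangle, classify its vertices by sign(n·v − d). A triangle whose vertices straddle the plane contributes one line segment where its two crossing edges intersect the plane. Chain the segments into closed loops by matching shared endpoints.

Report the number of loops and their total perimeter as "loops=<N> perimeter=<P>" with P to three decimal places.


loops=1 perimeter=11.536

Straddling triangles (10 of 20):
  (v0,v11,v5) [-++] → (-2.03983, 0.227174, 1.1739)–(-0.588796, 1.6782, 1.1739)  len=2.0521
  (v0,v5,v1) [-+-] → (-0.588796, 1.6782, 1.1739)–(0.588796, 1.6782, 1.1739)  len=1.1776
  (v0,v10,v11) [--+] → (-2.1266, 0, 1.1739)–(-2.03983, 0.227174, 1.1739)  len=0.2432
  (v1,v5,v9) [-++] → (0.588796, 1.6782, 1.1739)–(2.03983, 0.227174, 1.1739)  len=2.0521
  (v11,v10,v2) [+--] → (-2.1266, 0, 1.1739)–(-2.03983, -0.227174, 1.1739)  len=0.2432
  (v3,v9,v4) [-++] → (2.03983, -0.227174, 1.1739)–(0.588796, -1.6782, 1.1739)  len=2.0521
  (v3,v4,v2) [-+-] → (0.588796, -1.6782, 1.1739)–(-0.588796, -1.6782, 1.1739)  len=1.1776
  (v3,v8,v9) [--+] → (2.1266, 0, 1.1739)–(2.03983, -0.227174, 1.1739)  len=0.2432
  (v2,v4,v11) [-++] → (-0.588796, -1.6782, 1.1739)–(-2.03983, -0.227174, 1.1739)  len=2.0521
  (v9,v8,v1) [+--] → (2.1266, 0, 1.1739)–(2.03983, 0.227174, 1.1739)  len=0.2432

Chained into 1 loop(s):
  loop 1: 10 segments, perimeter = 11.5362
Total perimeter = 11.536


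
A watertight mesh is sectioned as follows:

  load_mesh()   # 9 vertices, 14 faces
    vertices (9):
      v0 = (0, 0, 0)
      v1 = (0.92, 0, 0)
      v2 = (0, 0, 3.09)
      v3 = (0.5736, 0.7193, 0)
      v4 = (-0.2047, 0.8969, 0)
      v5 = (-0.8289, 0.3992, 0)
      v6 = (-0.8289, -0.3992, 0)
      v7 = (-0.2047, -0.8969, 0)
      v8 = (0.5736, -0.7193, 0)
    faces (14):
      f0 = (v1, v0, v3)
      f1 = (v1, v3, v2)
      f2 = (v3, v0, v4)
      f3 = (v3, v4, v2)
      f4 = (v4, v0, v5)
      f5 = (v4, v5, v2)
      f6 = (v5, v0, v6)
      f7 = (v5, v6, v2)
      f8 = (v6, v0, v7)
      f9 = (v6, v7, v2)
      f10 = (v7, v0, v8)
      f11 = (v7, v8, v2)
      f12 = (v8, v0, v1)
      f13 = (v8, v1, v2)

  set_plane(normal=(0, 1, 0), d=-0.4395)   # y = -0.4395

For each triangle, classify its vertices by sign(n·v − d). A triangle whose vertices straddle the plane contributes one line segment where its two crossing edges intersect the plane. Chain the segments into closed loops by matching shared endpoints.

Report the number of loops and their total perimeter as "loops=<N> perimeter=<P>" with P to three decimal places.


loops=1 perimeter=5.042

Straddling triangles (6 of 14):
  (v6,v0,v7) [++-] → (-0.100307, -0.4395, 0)–(-0.778357, -0.4395, 0)  len=0.6780
  (v6,v7,v2) [+-+] → (-0.778357, -0.4395, 0)–(-0.100307, -0.4395, 1.57583)  len=1.7155
  (v7,v0,v8) [-+-] → (-0.100307, -0.4395, 0)–(0.350476, -0.4395, 0)  len=0.4508
  (v7,v8,v2) [--+] → (0.350476, -0.4395, 1.20198)–(-0.100307, -0.4395, 1.57583)  len=0.5856
  (v8,v0,v1) [-++] → (0.350476, -0.4395, 0)–(0.708346, -0.4395, 0)  len=0.3579
  (v8,v1,v2) [-++] → (0.708346, -0.4395, 0)–(0.350476, -0.4395, 1.20198)  len=1.2541

Chained into 1 loop(s):
  loop 1: 6 segments, perimeter = 5.0420
Total perimeter = 5.042


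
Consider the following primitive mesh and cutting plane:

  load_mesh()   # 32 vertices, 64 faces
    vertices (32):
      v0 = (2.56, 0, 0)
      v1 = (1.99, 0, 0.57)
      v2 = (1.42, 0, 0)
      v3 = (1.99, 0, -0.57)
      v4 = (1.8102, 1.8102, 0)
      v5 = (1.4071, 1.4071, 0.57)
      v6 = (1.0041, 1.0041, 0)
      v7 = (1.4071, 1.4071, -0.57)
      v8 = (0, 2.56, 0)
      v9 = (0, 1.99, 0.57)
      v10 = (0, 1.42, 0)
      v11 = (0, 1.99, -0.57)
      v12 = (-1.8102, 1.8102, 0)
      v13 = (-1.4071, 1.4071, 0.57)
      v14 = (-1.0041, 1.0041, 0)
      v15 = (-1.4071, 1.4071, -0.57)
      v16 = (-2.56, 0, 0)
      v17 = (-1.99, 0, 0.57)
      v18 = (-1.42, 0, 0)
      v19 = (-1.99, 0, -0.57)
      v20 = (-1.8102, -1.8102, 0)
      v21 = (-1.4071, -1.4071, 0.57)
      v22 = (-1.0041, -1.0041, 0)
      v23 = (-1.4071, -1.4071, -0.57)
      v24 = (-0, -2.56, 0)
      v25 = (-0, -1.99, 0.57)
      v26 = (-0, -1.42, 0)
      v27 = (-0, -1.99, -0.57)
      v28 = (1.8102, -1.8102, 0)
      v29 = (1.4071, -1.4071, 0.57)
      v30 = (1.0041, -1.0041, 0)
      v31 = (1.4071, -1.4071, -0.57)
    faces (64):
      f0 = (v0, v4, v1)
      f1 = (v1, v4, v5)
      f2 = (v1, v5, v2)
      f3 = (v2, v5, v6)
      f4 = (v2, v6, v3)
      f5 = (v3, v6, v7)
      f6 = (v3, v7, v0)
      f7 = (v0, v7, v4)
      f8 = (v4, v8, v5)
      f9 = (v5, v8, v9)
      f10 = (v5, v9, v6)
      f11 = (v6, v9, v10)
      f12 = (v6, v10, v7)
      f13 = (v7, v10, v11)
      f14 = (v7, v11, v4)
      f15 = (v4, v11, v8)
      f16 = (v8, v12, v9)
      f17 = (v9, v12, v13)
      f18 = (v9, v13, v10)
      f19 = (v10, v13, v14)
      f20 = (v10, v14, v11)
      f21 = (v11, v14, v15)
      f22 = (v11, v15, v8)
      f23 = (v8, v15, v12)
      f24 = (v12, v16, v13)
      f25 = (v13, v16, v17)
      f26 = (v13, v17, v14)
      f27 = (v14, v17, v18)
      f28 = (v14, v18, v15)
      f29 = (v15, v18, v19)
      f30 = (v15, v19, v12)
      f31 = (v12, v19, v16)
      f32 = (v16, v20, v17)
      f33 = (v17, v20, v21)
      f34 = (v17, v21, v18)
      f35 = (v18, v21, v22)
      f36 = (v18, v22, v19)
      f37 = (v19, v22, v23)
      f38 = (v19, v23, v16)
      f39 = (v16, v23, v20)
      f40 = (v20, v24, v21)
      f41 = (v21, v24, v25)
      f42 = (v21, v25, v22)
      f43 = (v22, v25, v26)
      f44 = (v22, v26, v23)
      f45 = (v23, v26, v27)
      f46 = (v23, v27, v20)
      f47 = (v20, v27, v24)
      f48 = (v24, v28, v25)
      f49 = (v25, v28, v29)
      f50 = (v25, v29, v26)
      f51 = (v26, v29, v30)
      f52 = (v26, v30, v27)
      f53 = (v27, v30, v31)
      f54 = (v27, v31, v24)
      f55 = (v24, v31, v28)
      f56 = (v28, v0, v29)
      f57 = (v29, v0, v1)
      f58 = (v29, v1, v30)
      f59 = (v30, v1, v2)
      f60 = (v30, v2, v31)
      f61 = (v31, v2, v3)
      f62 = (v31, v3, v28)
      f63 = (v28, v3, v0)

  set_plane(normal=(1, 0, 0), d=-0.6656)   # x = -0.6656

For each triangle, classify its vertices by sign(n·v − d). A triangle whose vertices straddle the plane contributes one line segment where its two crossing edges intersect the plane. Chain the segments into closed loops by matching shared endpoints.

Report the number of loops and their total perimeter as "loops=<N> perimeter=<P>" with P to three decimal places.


Straddling triangles (16 of 64):
  (v8,v12,v9) [+-+] → (-0.6656, 2.2843, 0)–(-0.6656, 1.92389, 0.360414)  len=0.5097
  (v9,v12,v13) [+--] → (-0.6656, 1.92389, 0.360414)–(-0.6656, 1.71427, 0.57)  len=0.2964
  (v9,v13,v10) [+-+] → (-0.6656, 1.71427, 0.57)–(-0.6656, 1.4139, 0.269627)  len=0.4248
  (v10,v13,v14) [+--] → (-0.6656, 1.4139, 0.269627)–(-0.6656, 1.14431, 0)  len=0.3813
  (v10,v14,v11) [+-+] → (-0.6656, 1.14431, 0)–(-0.6656, 1.33646, -0.192157)  len=0.2718
  (v11,v14,v15) [+--] → (-0.6656, 1.33646, -0.192157)–(-0.6656, 1.71427, -0.57)  len=0.5343
  (v11,v15,v8) [+-+] → (-0.6656, 1.71427, -0.57)–(-0.6656, 2.01464, -0.269627)  len=0.4248
  (v8,v15,v12) [+--] → (-0.6656, 2.01464, -0.269627)–(-0.6656, 2.2843, 0)  len=0.3813
  (v20,v24,v21) [-+-] → (-0.6656, -2.2843, 0)–(-0.6656, -2.01464, 0.269627)  len=0.3813
  (v21,v24,v25) [-++] → (-0.6656, -2.01464, 0.269627)–(-0.6656, -1.71427, 0.57)  len=0.4248
  (v21,v25,v22) [-+-] → (-0.6656, -1.71427, 0.57)–(-0.6656, -1.33646, 0.192157)  len=0.5343
  (v22,v25,v26) [-++] → (-0.6656, -1.33646, 0.192157)–(-0.6656, -1.14431, 0)  len=0.2718
  (v22,v26,v23) [-+-] → (-0.6656, -1.14431, 0)–(-0.6656, -1.4139, -0.269627)  len=0.3813
  (v23,v26,v27) [-++] → (-0.6656, -1.4139, -0.269627)–(-0.6656, -1.71427, -0.57)  len=0.4248
  (v23,v27,v20) [-+-] → (-0.6656, -1.71427, -0.57)–(-0.6656, -1.92389, -0.360414)  len=0.2964
  (v20,v27,v24) [-++] → (-0.6656, -1.92389, -0.360414)–(-0.6656, -2.2843, 0)  len=0.5097

Chained into 2 loop(s):
  loop 1: 8 segments, perimeter = 3.2244
  loop 2: 8 segments, perimeter = 3.2244
Total perimeter = 6.449

loops=2 perimeter=6.449


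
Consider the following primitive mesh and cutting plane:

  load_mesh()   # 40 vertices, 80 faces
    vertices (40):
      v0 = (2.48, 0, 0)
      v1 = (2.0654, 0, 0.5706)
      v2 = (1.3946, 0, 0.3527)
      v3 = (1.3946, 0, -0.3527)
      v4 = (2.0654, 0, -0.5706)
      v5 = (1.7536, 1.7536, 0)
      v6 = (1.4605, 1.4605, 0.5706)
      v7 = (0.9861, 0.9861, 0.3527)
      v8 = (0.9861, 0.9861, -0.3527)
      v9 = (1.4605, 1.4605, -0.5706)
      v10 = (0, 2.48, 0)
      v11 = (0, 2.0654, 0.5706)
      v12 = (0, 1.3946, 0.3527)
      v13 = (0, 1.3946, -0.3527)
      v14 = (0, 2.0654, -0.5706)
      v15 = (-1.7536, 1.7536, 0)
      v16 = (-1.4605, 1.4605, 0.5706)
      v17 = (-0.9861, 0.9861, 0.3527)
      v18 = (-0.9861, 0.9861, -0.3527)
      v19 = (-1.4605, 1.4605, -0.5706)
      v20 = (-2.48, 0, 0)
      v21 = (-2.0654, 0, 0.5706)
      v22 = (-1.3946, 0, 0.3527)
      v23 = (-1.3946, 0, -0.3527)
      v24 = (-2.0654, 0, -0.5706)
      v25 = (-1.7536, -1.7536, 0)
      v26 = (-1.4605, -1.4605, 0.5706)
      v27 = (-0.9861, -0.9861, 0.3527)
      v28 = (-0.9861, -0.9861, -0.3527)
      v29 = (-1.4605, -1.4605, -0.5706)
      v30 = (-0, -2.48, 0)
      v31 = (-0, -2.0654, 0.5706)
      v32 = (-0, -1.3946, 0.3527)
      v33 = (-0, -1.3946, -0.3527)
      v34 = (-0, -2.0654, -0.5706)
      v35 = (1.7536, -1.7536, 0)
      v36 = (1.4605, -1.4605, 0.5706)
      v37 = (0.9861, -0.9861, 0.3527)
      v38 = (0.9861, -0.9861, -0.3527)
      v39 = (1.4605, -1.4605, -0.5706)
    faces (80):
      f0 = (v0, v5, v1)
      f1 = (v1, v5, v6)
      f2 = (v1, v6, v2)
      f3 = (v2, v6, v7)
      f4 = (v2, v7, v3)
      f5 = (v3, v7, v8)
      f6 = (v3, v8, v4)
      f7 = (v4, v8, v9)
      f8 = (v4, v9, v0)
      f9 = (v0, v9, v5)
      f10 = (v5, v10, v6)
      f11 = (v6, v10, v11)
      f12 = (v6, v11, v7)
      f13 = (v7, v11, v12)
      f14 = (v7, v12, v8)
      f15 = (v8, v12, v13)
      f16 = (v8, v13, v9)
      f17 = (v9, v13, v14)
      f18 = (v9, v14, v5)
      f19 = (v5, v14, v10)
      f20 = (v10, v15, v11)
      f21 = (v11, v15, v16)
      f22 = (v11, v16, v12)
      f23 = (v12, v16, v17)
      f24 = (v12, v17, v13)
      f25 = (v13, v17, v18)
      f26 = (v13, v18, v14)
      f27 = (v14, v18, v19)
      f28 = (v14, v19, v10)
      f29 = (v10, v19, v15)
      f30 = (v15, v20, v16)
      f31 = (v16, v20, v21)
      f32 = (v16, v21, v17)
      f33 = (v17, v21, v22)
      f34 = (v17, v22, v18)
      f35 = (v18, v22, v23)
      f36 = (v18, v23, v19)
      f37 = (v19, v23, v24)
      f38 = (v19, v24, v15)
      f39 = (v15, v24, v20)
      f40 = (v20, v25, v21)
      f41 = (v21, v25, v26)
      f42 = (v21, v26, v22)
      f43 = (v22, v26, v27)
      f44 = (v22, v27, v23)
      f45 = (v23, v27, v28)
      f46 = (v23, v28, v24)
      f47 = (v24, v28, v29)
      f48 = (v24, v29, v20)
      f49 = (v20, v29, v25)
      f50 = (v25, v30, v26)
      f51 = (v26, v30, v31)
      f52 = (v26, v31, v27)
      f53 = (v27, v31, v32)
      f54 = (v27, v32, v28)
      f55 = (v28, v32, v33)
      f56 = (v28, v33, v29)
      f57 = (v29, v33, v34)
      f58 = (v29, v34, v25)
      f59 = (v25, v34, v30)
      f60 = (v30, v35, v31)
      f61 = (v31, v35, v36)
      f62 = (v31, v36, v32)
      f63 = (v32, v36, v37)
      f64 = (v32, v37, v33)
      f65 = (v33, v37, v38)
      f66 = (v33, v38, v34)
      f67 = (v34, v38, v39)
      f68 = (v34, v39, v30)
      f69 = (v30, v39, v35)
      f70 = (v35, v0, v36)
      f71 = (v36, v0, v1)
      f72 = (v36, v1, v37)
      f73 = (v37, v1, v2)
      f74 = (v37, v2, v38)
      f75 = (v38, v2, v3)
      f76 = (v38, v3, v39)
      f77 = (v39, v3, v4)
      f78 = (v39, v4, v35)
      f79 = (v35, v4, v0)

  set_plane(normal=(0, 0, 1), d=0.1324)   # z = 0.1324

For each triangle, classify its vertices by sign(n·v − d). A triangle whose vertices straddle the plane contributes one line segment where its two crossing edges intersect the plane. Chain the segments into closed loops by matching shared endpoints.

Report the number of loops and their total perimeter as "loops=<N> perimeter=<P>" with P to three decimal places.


loops=2 perimeter=23.135

Straddling triangles (32 of 80):
  (v0,v5,v1) [--+] → (1.82595, 1.3467, 0.1324)–(2.3838, 0, 0.1324)  len=1.4577
  (v1,v5,v6) [+-+] → (1.82595, 1.3467, 0.1324)–(1.68559, 1.68559, 0.1324)  len=0.3668
  (v2,v7,v3) [++-] → (1.11368, 0.678136, 0.1324)–(1.3946, 0, 0.1324)  len=0.7340
  (v3,v7,v8) [-+-] → (1.11368, 0.678136, 0.1324)–(0.9861, 0.9861, 0.1324)  len=0.3333
  (v5,v10,v6) [--+] → (0.338889, 2.24344, 0.1324)–(1.68559, 1.68559, 0.1324)  len=1.4577
  (v6,v10,v11) [+-+] → (0.338889, 2.24344, 0.1324)–(0, 2.3838, 0.1324)  len=0.3668
  (v7,v12,v8) [++-] → (0.307964, 1.26702, 0.1324)–(0.9861, 0.9861, 0.1324)  len=0.7340
  (v8,v12,v13) [-+-] → (0.307964, 1.26702, 0.1324)–(0, 1.3946, 0.1324)  len=0.3333
  (v10,v15,v11) [--+] → (-1.3467, 1.82595, 0.1324)–(0, 2.3838, 0.1324)  len=1.4577
  (v11,v15,v16) [+-+] → (-1.3467, 1.82595, 0.1324)–(-1.68559, 1.68559, 0.1324)  len=0.3668
  (v12,v17,v13) [++-] → (-0.678136, 1.11368, 0.1324)–(0, 1.3946, 0.1324)  len=0.7340
  (v13,v17,v18) [-+-] → (-0.678136, 1.11368, 0.1324)–(-0.9861, 0.9861, 0.1324)  len=0.3333
  (v15,v20,v16) [--+] → (-2.24344, 0.338889, 0.1324)–(-1.68559, 1.68559, 0.1324)  len=1.4577
  (v16,v20,v21) [+-+] → (-2.24344, 0.338889, 0.1324)–(-2.3838, 0, 0.1324)  len=0.3668
  (v17,v22,v18) [++-] → (-1.26702, 0.307964, 0.1324)–(-0.9861, 0.9861, 0.1324)  len=0.7340
  (v18,v22,v23) [-+-] → (-1.26702, 0.307964, 0.1324)–(-1.3946, 0, 0.1324)  len=0.3333
  (v20,v25,v21) [--+] → (-1.82595, -1.3467, 0.1324)–(-2.3838, 0, 0.1324)  len=1.4577
  (v21,v25,v26) [+-+] → (-1.82595, -1.3467, 0.1324)–(-1.68559, -1.68559, 0.1324)  len=0.3668
  (v22,v27,v23) [++-] → (-1.11368, -0.678136, 0.1324)–(-1.3946, 0, 0.1324)  len=0.7340
  (v23,v27,v28) [-+-] → (-1.11368, -0.678136, 0.1324)–(-0.9861, -0.9861, 0.1324)  len=0.3333
  (v25,v30,v26) [--+] → (-0.338889, -2.24344, 0.1324)–(-1.68559, -1.68559, 0.1324)  len=1.4577
  (v26,v30,v31) [+-+] → (-0.338889, -2.24344, 0.1324)–(0, -2.3838, 0.1324)  len=0.3668
  (v27,v32,v28) [++-] → (-0.307964, -1.26702, 0.1324)–(-0.9861, -0.9861, 0.1324)  len=0.7340
  (v28,v32,v33) [-+-] → (-0.307964, -1.26702, 0.1324)–(0, -1.3946, 0.1324)  len=0.3333
  (v30,v35,v31) [--+] → (1.3467, -1.82595, 0.1324)–(0, -2.3838, 0.1324)  len=1.4577
  (v31,v35,v36) [+-+] → (1.3467, -1.82595, 0.1324)–(1.68559, -1.68559, 0.1324)  len=0.3668
  (v32,v37,v33) [++-] → (0.678136, -1.11368, 0.1324)–(0, -1.3946, 0.1324)  len=0.7340
  (v33,v37,v38) [-+-] → (0.678136, -1.11368, 0.1324)–(0.9861, -0.9861, 0.1324)  len=0.3333
  (v35,v0,v36) [--+] → (2.24344, -0.338889, 0.1324)–(1.68559, -1.68559, 0.1324)  len=1.4577
  (v36,v0,v1) [+-+] → (2.24344, -0.338889, 0.1324)–(2.3838, 0, 0.1324)  len=0.3668
  (v37,v2,v38) [++-] → (1.26702, -0.307964, 0.1324)–(0.9861, -0.9861, 0.1324)  len=0.7340
  (v38,v2,v3) [-+-] → (1.26702, -0.307964, 0.1324)–(1.3946, 0, 0.1324)  len=0.3333

Chained into 2 loop(s):
  loop 1: 16 segments, perimeter = 14.5958
  loop 2: 16 segments, perimeter = 8.5389
Total perimeter = 23.135


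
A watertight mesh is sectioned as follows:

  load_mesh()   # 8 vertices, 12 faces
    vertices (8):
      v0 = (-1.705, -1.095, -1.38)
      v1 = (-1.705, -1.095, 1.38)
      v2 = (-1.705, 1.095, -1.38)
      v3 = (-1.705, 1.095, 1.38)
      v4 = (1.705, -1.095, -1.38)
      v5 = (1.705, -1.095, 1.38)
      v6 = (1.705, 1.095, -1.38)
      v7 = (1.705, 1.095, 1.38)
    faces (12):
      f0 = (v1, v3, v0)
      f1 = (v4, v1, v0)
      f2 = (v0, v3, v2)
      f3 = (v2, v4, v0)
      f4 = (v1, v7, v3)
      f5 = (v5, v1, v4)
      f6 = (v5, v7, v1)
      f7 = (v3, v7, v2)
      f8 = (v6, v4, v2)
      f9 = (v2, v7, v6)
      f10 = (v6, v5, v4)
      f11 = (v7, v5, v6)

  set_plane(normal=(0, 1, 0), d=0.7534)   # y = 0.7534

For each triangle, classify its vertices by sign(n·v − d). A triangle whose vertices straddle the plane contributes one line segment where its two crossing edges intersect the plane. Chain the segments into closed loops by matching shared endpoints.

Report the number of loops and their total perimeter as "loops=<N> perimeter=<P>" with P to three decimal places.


loops=1 perimeter=12.340

Straddling triangles (8 of 12):
  (v1,v3,v0) [-+-] → (-1.705, 0.7534, 1.38)–(-1.705, 0.7534, 0.94949)  len=0.4305
  (v0,v3,v2) [-++] → (-1.705, 0.7534, 0.94949)–(-1.705, 0.7534, -1.38)  len=2.3295
  (v2,v4,v0) [+--] → (-1.1731, 0.7534, -1.38)–(-1.705, 0.7534, -1.38)  len=0.5319
  (v1,v7,v3) [-++] → (1.1731, 0.7534, 1.38)–(-1.705, 0.7534, 1.38)  len=2.8781
  (v5,v7,v1) [-+-] → (1.705, 0.7534, 1.38)–(1.1731, 0.7534, 1.38)  len=0.5319
  (v6,v4,v2) [+-+] → (1.705, 0.7534, -1.38)–(-1.1731, 0.7534, -1.38)  len=2.8781
  (v6,v5,v4) [+--] → (1.705, 0.7534, -0.94949)–(1.705, 0.7534, -1.38)  len=0.4305
  (v7,v5,v6) [+-+] → (1.705, 0.7534, 1.38)–(1.705, 0.7534, -0.94949)  len=2.3295

Chained into 1 loop(s):
  loop 1: 8 segments, perimeter = 12.3400
Total perimeter = 12.340


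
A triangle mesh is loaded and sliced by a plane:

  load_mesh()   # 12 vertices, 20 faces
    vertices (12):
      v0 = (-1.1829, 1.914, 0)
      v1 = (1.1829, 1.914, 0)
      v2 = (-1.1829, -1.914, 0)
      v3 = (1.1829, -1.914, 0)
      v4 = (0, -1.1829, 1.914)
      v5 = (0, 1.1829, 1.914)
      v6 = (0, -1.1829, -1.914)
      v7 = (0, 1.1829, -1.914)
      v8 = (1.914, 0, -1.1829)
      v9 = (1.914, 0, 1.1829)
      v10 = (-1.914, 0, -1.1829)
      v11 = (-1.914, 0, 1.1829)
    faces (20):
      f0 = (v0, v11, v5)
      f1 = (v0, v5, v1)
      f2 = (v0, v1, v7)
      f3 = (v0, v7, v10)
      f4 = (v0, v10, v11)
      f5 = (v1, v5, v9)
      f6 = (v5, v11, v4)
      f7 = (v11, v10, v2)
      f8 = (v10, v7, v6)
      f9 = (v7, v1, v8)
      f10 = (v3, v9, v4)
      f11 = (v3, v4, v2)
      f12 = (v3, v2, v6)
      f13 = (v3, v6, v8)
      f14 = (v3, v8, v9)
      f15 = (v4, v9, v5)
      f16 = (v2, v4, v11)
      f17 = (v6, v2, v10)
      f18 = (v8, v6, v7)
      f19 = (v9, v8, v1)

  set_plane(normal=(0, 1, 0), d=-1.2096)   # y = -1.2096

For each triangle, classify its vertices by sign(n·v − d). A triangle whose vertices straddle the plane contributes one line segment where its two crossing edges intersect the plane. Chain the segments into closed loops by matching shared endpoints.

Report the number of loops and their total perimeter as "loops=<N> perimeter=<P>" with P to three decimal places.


loops=1 perimeter=9.883

Straddling triangles (8 of 20):
  (v11,v10,v2) [++-] → (-1.45196, -1.2096, -0.435337)–(-1.45196, -1.2096, 0.435337)  len=0.8707
  (v3,v9,v4) [-++] → (1.45196, -1.2096, 0.435337)–(0.0431999, -1.2096, 1.8441)  len=1.9923
  (v3,v4,v2) [-+-] → (0.0431999, -1.2096, 1.8441)–(-0.0431999, -1.2096, 1.8441)  len=0.0864
  (v3,v2,v6) [--+] → (-0.0431999, -1.2096, -1.8441)–(0.0431999, -1.2096, -1.8441)  len=0.0864
  (v3,v6,v8) [-++] → (0.0431999, -1.2096, -1.8441)–(1.45196, -1.2096, -0.435337)  len=1.9923
  (v3,v8,v9) [-++] → (1.45196, -1.2096, -0.435337)–(1.45196, -1.2096, 0.435337)  len=0.8707
  (v2,v4,v11) [-++] → (-0.0431999, -1.2096, 1.8441)–(-1.45196, -1.2096, 0.435337)  len=1.9923
  (v6,v2,v10) [+-+] → (-0.0431999, -1.2096, -1.8441)–(-1.45196, -1.2096, -0.435337)  len=1.9923

Chained into 1 loop(s):
  loop 1: 8 segments, perimeter = 9.8833
Total perimeter = 9.883


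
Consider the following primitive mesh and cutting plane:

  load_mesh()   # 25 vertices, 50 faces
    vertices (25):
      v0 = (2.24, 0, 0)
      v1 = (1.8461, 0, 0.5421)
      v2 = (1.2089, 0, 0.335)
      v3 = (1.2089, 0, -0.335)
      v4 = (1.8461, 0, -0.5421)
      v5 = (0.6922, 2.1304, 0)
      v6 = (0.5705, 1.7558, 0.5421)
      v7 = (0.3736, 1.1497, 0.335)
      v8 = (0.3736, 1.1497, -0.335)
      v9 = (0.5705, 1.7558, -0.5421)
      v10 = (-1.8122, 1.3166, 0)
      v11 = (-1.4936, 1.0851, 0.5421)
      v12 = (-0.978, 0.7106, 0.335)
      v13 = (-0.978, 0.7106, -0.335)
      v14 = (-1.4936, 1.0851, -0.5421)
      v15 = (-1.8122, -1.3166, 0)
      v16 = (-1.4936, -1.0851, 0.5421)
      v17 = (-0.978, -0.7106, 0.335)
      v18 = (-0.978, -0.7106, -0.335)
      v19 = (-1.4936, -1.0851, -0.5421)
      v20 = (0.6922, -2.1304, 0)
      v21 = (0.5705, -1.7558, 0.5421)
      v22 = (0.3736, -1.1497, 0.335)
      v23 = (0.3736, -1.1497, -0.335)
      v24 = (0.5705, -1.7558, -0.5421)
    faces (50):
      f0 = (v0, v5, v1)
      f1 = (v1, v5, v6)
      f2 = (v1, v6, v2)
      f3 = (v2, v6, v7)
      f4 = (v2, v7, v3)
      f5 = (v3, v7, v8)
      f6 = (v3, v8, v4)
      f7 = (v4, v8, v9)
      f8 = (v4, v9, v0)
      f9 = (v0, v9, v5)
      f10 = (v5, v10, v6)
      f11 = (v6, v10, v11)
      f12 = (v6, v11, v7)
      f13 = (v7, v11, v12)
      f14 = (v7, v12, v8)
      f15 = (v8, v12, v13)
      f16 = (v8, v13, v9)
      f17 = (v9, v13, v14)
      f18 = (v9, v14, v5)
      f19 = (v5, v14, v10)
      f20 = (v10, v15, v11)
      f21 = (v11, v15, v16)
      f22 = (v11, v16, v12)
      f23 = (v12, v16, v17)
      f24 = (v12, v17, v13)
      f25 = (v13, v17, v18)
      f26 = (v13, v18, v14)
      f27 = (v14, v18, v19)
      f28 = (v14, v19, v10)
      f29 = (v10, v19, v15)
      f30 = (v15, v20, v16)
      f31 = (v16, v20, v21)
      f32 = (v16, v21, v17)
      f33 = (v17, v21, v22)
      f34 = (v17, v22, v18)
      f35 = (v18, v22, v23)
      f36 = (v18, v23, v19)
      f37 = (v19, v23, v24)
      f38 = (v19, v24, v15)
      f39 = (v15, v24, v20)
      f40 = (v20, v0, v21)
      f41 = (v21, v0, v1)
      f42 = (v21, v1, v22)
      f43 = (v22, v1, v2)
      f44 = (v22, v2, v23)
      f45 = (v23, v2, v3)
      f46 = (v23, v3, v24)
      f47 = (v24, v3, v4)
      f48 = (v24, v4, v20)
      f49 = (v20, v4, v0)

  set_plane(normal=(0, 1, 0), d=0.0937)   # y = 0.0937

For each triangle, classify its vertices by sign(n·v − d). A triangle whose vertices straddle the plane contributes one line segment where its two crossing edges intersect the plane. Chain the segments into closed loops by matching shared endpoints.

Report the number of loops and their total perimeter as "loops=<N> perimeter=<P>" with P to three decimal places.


loops=2 perimeter=6.389

Straddling triangles (20 of 50):
  (v0,v5,v1) [-+-] → (2.17192, 0.0937, 0)–(1.79535, 0.0937, 0.518257)  len=0.6406
  (v1,v5,v6) [-++] → (1.79535, 0.0937, 0.518257)–(1.77803, 0.0937, 0.5421)  len=0.0295
  (v1,v6,v2) [-+-] → (1.77803, 0.0937, 0.5421)–(1.17483, 0.0937, 0.346052)  len=0.6343
  (v2,v6,v7) [-++] → (1.17483, 0.0937, 0.346052)–(1.14082, 0.0937, 0.335)  len=0.0358
  (v2,v7,v3) [-+-] → (1.14082, 0.0937, 0.335)–(1.14082, 0.0937, -0.280395)  len=0.6154
  (v3,v7,v8) [-++] → (1.14082, 0.0937, -0.280395)–(1.14082, 0.0937, -0.335)  len=0.0546
  (v3,v8,v4) [-+-] → (1.14082, 0.0937, -0.335)–(1.72609, 0.0937, -0.525221)  len=0.6154
  (v4,v8,v9) [-++] → (1.72609, 0.0937, -0.525221)–(1.77803, 0.0937, -0.5421)  len=0.0546
  (v4,v9,v0) [-+-] → (1.77803, 0.0937, -0.5421)–(2.15091, 0.0937, -0.0289297)  len=0.6343
  (v0,v9,v5) [-++] → (2.15091, 0.0937, -0.0289297)–(2.17192, 0.0937, 0)  len=0.0358
  (v10,v15,v11) [+-+] → (-1.8122, 0.0937, 0)–(-1.62512, 0.0937, 0.318326)  len=0.3692
  (v11,v15,v16) [+--] → (-1.62512, 0.0937, 0.318326)–(-1.4936, 0.0937, 0.5421)  len=0.2596
  (v11,v16,v12) [+-+] → (-1.4936, 0.0937, 0.5421)–(-1.15513, 0.0937, 0.406148)  len=0.3648
  (v12,v16,v17) [+--] → (-1.15513, 0.0937, 0.406148)–(-0.978, 0.0937, 0.335)  len=0.1909
  (v12,v17,v13) [+-+] → (-0.978, 0.0937, 0.335)–(-0.978, 0.0937, -0.0441732)  len=0.3792
  (v13,v17,v18) [+--] → (-0.978, 0.0937, -0.0441732)–(-0.978, 0.0937, -0.335)  len=0.2908
  (v13,v18,v14) [+-+] → (-0.978, 0.0937, -0.335)–(-1.20894, 0.0937, -0.427761)  len=0.2489
  (v14,v18,v19) [+--] → (-1.20894, 0.0937, -0.427761)–(-1.4936, 0.0937, -0.5421)  len=0.3068
  (v14,v19,v10) [+-+] → (-1.4936, 0.0937, -0.5421)–(-1.64997, 0.0937, -0.276027)  len=0.3086
  (v10,v19,v15) [+--] → (-1.64997, 0.0937, -0.276027)–(-1.8122, 0.0937, 0)  len=0.3202

Chained into 2 loop(s):
  loop 1: 10 segments, perimeter = 3.3502
  loop 2: 10 segments, perimeter = 3.0389
Total perimeter = 6.389


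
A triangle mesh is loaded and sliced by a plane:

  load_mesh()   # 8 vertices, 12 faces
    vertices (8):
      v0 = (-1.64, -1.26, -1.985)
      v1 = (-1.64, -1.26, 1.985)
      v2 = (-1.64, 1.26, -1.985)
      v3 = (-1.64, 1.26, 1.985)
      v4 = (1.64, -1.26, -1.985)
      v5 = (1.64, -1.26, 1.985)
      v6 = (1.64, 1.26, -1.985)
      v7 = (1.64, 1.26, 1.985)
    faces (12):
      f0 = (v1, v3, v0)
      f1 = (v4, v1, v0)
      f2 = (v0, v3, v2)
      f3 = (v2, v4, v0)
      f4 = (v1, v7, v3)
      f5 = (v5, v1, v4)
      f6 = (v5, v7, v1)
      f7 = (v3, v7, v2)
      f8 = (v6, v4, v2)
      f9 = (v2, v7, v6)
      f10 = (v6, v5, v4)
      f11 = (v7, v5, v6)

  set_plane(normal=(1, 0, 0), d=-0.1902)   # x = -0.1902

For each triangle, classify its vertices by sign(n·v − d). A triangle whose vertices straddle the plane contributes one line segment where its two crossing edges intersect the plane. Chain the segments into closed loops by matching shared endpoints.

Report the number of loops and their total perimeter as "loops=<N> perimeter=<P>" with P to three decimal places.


Straddling triangles (8 of 12):
  (v4,v1,v0) [+--] → (-0.1902, -1.26, 0.230212)–(-0.1902, -1.26, -1.985)  len=2.2152
  (v2,v4,v0) [-+-] → (-0.1902, 0.146129, -1.985)–(-0.1902, -1.26, -1.985)  len=1.4061
  (v1,v7,v3) [-+-] → (-0.1902, -0.146129, 1.985)–(-0.1902, 1.26, 1.985)  len=1.4061
  (v5,v1,v4) [+-+] → (-0.1902, -1.26, 1.985)–(-0.1902, -1.26, 0.230212)  len=1.7548
  (v5,v7,v1) [++-] → (-0.1902, -0.146129, 1.985)–(-0.1902, -1.26, 1.985)  len=1.1139
  (v3,v7,v2) [-+-] → (-0.1902, 1.26, 1.985)–(-0.1902, 1.26, -0.230212)  len=2.2152
  (v6,v4,v2) [++-] → (-0.1902, 0.146129, -1.985)–(-0.1902, 1.26, -1.985)  len=1.1139
  (v2,v7,v6) [-++] → (-0.1902, 1.26, -0.230212)–(-0.1902, 1.26, -1.985)  len=1.7548

Chained into 1 loop(s):
  loop 1: 8 segments, perimeter = 12.9800
Total perimeter = 12.980

loops=1 perimeter=12.980


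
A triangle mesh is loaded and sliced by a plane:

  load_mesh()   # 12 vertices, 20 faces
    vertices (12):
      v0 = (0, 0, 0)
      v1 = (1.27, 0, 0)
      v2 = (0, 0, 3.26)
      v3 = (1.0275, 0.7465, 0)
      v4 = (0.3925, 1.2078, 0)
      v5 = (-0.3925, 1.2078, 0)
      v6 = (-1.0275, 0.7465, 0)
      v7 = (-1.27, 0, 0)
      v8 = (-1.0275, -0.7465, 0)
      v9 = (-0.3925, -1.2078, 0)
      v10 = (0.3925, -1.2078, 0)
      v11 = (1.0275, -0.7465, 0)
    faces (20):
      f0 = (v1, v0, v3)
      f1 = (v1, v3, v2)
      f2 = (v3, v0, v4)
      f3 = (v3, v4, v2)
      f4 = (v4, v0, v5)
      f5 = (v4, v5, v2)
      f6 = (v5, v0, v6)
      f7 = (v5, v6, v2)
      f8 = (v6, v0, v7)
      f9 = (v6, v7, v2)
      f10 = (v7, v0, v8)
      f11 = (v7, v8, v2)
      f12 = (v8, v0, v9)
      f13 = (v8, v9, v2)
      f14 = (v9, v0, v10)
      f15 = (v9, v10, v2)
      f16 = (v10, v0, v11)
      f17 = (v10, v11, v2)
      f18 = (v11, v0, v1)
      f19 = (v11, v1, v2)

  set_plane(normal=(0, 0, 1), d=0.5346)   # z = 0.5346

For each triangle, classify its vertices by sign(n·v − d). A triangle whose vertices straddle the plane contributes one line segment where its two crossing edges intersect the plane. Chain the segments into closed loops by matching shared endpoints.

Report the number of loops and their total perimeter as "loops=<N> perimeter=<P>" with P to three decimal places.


loops=1 perimeter=6.562

Straddling triangles (10 of 20):
  (v1,v3,v2) [--+] → (0.859003, 0.624083, 0.5346)–(1.06174, 0, 0.5346)  len=0.6562
  (v3,v4,v2) [--+] → (0.328135, 1.00974, 0.5346)–(0.859003, 0.624083, 0.5346)  len=0.6562
  (v4,v5,v2) [--+] → (-0.328135, 1.00974, 0.5346)–(0.328135, 1.00974, 0.5346)  len=0.6563
  (v5,v6,v2) [--+] → (-0.859003, 0.624083, 0.5346)–(-0.328135, 1.00974, 0.5346)  len=0.6562
  (v6,v7,v2) [--+] → (-1.06174, 0, 0.5346)–(-0.859003, 0.624083, 0.5346)  len=0.6562
  (v7,v8,v2) [--+] → (-0.859003, -0.624083, 0.5346)–(-1.06174, 0, 0.5346)  len=0.6562
  (v8,v9,v2) [--+] → (-0.328135, -1.00974, 0.5346)–(-0.859003, -0.624083, 0.5346)  len=0.6562
  (v9,v10,v2) [--+] → (0.328135, -1.00974, 0.5346)–(-0.328135, -1.00974, 0.5346)  len=0.6563
  (v10,v11,v2) [--+] → (0.859003, -0.624083, 0.5346)–(0.328135, -1.00974, 0.5346)  len=0.6562
  (v11,v1,v2) [--+] → (1.06174, 0, 0.5346)–(0.859003, -0.624083, 0.5346)  len=0.6562

Chained into 1 loop(s):
  loop 1: 10 segments, perimeter = 6.5619
Total perimeter = 6.562


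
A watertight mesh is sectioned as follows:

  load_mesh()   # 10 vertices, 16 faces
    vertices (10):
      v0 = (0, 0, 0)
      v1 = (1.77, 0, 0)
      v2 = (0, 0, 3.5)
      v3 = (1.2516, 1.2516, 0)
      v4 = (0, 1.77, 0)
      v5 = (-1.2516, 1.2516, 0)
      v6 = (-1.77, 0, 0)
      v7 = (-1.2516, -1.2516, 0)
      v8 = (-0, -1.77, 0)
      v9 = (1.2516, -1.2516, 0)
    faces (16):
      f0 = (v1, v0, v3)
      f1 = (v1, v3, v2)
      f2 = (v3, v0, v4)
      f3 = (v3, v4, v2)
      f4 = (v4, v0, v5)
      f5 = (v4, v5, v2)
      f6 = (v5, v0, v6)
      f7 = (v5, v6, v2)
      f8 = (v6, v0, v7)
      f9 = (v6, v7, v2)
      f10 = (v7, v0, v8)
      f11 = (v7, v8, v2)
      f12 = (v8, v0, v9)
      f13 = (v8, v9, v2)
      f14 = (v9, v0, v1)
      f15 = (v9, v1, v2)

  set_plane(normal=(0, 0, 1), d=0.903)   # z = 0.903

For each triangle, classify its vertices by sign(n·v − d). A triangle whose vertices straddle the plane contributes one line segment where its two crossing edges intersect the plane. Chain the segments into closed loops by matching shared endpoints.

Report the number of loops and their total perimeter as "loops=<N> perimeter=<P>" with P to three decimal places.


Straddling triangles (8 of 16):
  (v1,v3,v2) [--+] → (0.928687, 0.928687, 0.903)–(1.31334, 0, 0.903)  len=1.0052
  (v3,v4,v2) [--+] → (0, 1.31334, 0.903)–(0.928687, 0.928687, 0.903)  len=1.0052
  (v4,v5,v2) [--+] → (-0.928687, 0.928687, 0.903)–(0, 1.31334, 0.903)  len=1.0052
  (v5,v6,v2) [--+] → (-1.31334, 0, 0.903)–(-0.928687, 0.928687, 0.903)  len=1.0052
  (v6,v7,v2) [--+] → (-0.928687, -0.928687, 0.903)–(-1.31334, 0, 0.903)  len=1.0052
  (v7,v8,v2) [--+] → (0, -1.31334, 0.903)–(-0.928687, -0.928687, 0.903)  len=1.0052
  (v8,v9,v2) [--+] → (0.928687, -0.928687, 0.903)–(0, -1.31334, 0.903)  len=1.0052
  (v9,v1,v2) [--+] → (1.31334, 0, 0.903)–(0.928687, -0.928687, 0.903)  len=1.0052

Chained into 1 loop(s):
  loop 1: 8 segments, perimeter = 8.0416
Total perimeter = 8.042

loops=1 perimeter=8.042


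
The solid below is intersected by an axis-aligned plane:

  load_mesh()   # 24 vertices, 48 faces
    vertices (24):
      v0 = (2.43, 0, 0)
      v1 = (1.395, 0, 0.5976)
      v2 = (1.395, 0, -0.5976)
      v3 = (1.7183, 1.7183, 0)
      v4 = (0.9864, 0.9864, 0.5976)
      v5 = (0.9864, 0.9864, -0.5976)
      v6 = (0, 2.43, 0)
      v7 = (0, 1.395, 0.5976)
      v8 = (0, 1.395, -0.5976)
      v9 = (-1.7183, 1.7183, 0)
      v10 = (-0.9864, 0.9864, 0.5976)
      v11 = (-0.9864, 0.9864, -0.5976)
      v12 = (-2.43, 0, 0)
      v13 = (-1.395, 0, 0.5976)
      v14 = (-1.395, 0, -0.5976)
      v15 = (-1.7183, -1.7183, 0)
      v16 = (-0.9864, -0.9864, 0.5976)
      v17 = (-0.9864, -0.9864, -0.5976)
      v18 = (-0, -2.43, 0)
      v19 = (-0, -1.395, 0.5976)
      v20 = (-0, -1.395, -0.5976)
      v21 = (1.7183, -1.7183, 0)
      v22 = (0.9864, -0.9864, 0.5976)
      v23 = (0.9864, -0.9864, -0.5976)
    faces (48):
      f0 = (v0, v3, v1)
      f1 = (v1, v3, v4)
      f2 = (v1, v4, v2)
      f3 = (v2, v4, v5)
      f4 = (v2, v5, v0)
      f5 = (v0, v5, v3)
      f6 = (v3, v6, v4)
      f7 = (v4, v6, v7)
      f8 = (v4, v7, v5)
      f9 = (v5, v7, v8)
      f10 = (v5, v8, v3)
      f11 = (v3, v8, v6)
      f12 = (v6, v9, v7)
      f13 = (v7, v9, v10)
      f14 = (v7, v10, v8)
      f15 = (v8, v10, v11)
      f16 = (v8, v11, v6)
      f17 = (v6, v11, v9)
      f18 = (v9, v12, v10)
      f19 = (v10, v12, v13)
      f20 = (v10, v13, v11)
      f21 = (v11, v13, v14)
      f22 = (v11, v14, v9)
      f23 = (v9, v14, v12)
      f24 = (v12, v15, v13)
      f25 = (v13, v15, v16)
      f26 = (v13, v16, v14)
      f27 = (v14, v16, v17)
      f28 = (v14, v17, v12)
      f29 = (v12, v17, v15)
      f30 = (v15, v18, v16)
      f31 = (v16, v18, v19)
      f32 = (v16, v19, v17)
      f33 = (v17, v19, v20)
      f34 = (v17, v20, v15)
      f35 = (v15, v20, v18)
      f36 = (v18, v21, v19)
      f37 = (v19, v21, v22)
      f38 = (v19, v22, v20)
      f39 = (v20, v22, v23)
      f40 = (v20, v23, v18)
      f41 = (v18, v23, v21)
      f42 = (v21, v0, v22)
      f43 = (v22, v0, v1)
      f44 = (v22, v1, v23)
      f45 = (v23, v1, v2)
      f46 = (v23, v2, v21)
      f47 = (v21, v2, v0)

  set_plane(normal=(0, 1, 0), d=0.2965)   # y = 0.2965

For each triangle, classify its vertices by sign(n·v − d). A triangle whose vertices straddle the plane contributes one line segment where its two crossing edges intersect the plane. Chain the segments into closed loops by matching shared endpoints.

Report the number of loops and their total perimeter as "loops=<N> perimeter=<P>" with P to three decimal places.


Straddling triangles (12 of 48):
  (v0,v3,v1) [-+-] → (2.30719, 0.2965, 0)–(1.45079, 0.2965, 0.494482)  len=0.9889
  (v1,v3,v4) [-++] → (1.45079, 0.2965, 0.494482)–(1.27218, 0.2965, 0.5976)  len=0.2062
  (v1,v4,v2) [-+-] → (1.27218, 0.2965, 0.5976)–(1.27218, 0.2965, -0.238337)  len=0.8359
  (v2,v4,v5) [-++] → (1.27218, 0.2965, -0.238337)–(1.27218, 0.2965, -0.5976)  len=0.3593
  (v2,v5,v0) [-+-] → (1.27218, 0.2965, -0.5976)–(1.99607, 0.2965, -0.179631)  len=0.8359
  (v0,v5,v3) [-++] → (1.99607, 0.2965, -0.179631)–(2.30719, 0.2965, 0)  len=0.3593
  (v9,v12,v10) [+-+] → (-2.30719, 0.2965, 0)–(-1.99607, 0.2965, 0.179631)  len=0.3593
  (v10,v12,v13) [+--] → (-1.99607, 0.2965, 0.179631)–(-1.27218, 0.2965, 0.5976)  len=0.8359
  (v10,v13,v11) [+-+] → (-1.27218, 0.2965, 0.5976)–(-1.27218, 0.2965, 0.238337)  len=0.3593
  (v11,v13,v14) [+--] → (-1.27218, 0.2965, 0.238337)–(-1.27218, 0.2965, -0.5976)  len=0.8359
  (v11,v14,v9) [+-+] → (-1.27218, 0.2965, -0.5976)–(-1.45079, 0.2965, -0.494482)  len=0.2062
  (v9,v14,v12) [+--] → (-1.45079, 0.2965, -0.494482)–(-2.30719, 0.2965, 0)  len=0.9889

Chained into 2 loop(s):
  loop 1: 6 segments, perimeter = 3.5855
  loop 2: 6 segments, perimeter = 3.5855
Total perimeter = 7.171

loops=2 perimeter=7.171
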